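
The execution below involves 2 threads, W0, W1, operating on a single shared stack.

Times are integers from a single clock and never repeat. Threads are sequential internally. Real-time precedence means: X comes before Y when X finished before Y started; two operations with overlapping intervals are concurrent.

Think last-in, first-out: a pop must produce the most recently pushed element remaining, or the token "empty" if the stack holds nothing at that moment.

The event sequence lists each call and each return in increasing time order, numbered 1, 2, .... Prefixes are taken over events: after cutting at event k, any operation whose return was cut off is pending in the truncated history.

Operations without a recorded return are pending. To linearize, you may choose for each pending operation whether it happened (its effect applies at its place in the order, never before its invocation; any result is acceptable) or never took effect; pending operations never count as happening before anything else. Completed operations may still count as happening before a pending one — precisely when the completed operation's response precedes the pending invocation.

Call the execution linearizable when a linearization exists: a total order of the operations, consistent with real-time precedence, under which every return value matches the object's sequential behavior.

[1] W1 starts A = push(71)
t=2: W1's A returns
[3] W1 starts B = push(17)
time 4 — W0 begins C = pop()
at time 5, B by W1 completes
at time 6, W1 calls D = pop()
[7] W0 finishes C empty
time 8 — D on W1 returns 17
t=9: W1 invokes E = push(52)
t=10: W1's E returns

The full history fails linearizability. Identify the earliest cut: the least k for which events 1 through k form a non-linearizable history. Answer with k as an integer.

7

events 1..6 are linearizable, e.g. via A, B:
1. A push(71), leaving stack <71>
2. B push(17), leaving stack <71,17>
with event 7 included (C responding at time 7), all real-time-consistent orders fail
every completion of the 1 pending operation (D) was checked; none linearizes
take A, B, C (pending dropped): step 3 already fails, because C pop() → empty cannot occur there
take A, C, B (pending dropped): step 2 already fails, because C pop() → empty cannot occur there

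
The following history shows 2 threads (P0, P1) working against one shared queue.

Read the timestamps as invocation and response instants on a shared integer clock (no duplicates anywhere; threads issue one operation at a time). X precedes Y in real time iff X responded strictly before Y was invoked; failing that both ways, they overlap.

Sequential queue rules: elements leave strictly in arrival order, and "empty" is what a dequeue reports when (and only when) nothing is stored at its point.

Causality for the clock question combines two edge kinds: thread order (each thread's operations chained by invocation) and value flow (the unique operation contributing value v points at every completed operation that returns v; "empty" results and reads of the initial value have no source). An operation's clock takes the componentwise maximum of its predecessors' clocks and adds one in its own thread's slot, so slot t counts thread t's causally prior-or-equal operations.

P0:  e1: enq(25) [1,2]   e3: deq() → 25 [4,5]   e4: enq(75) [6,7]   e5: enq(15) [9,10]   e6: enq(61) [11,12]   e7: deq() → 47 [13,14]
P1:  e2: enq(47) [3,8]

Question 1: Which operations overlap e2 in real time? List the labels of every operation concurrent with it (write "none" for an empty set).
e3, e4

e2 spans [3,8]: anything still running between times 3 and 8 counts as concurrent
e1 [1,2]: before
e3 [4,5]: concurrent
e4 [6,7]: concurrent
e5 [9,10]: after
e6 [11,12]: after
e7 [13,14]: after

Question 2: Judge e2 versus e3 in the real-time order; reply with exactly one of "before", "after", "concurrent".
concurrent

e2 spans [3,8], e3 spans [4,5]
the intervals overlap in both directions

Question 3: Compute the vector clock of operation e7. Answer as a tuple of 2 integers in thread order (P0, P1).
(6, 1)

VC(e2, invoked at 3): no causal predecessors; +1 on P1 → (0, 1)
VC(e1, invoked at 1): no causal predecessors; +1 on P0 → (1, 0)
from VC(e1)=(1, 0), e3 (invoked 4) maxes components and bumps P0 → (2, 0)
from VC(e3)=(2, 0), e4 (invoked 6) maxes components and bumps P0 → (3, 0)
from VC(e4)=(3, 0), e5 (invoked 9) maxes components and bumps P0 → (4, 0)
from VC(e5)=(4, 0), e6 (invoked 11) maxes components and bumps P0 → (5, 0)
from VC(e2)=(0, 1), VC(e6)=(5, 0), e7 (invoked 13) maxes components and bumps P0 → (6, 1)
target: VC(e7) = (6, 1)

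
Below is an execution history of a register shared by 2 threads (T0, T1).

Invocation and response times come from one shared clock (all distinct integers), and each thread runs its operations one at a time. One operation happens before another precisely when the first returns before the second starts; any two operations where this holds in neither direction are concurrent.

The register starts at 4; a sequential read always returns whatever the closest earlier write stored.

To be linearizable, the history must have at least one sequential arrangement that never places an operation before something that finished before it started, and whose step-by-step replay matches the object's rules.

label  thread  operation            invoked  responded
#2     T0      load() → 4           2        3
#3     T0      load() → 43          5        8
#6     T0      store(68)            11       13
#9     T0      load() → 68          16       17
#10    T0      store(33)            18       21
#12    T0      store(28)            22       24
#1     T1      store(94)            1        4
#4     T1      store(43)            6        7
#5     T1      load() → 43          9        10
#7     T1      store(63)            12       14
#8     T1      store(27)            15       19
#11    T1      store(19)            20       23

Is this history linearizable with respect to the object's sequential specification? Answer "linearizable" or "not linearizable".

linearizable

one valid linearization: #2, #1, #4, #3, #5, #7, #6, #9, #8, #10, #11, #12
after step 1 (#2 load() → 4): value 4
after step 2 (#1 store(94)): value 94
after step 3 (#4 store(43)): value 43
after step 4 (#3 load() → 43): value 43
after step 5 (#5 load() → 43): value 43
after step 6 (#7 store(63)): value 63
after step 7 (#6 store(68)): value 68
after step 8 (#9 load() → 68): value 68
after step 9 (#8 store(27)): value 27
after step 10 (#10 store(33)): value 33
after step 11 (#11 store(19)): value 19
after step 12 (#12 store(28)): value 28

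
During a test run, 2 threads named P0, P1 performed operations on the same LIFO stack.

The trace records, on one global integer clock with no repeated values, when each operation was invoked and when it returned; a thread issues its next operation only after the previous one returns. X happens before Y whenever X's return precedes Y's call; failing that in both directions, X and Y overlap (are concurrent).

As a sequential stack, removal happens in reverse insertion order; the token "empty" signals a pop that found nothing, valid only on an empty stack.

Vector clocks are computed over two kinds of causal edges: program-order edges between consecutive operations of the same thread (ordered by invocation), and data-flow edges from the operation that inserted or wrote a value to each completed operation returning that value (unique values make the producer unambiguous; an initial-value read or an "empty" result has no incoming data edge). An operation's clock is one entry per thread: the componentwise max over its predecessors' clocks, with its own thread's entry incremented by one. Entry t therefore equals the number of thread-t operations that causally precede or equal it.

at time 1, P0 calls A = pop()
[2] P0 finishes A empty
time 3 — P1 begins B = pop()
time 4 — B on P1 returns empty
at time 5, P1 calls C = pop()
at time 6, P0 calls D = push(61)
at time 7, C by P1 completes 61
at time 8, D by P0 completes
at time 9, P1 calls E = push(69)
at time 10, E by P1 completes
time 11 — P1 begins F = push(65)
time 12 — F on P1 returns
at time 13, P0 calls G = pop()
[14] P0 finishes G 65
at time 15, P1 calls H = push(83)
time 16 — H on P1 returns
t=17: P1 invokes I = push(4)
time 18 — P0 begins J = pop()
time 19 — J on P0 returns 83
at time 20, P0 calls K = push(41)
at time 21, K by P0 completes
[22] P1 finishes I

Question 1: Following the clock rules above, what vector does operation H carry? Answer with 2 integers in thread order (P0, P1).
Answer: (2, 5)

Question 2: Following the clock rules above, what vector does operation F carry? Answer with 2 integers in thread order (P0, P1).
Answer: (2, 4)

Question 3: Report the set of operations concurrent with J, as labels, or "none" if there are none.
Answer: I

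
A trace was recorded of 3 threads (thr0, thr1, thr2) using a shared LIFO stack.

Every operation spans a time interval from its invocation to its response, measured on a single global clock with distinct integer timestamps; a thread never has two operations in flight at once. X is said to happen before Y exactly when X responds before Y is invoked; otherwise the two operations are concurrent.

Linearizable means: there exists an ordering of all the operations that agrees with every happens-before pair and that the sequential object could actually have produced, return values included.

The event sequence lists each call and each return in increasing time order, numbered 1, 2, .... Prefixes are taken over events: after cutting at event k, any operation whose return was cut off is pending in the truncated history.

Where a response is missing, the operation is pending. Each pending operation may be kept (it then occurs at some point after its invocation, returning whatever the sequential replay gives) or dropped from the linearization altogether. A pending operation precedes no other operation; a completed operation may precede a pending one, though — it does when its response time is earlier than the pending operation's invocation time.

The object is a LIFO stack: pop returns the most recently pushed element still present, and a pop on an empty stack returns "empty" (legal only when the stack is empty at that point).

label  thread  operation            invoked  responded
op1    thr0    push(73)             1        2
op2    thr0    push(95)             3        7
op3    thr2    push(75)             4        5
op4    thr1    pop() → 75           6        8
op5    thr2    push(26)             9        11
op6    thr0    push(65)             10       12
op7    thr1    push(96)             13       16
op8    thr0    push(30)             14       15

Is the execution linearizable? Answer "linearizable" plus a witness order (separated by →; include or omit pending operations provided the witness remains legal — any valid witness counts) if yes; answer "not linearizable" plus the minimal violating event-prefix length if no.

linearizable — witness: op1 → op2 → op3 → op4 → op5 → op6 → op7 → op8

step 1: op1 push(73) — stack <73>
step 2: op2 push(95) — stack <73,95>
step 3: op3 push(75) — stack <73,95,75>
step 4: op4 pop() → 75 — stack <73,95>
step 5: op5 push(26) — stack <73,95,26>
step 6: op6 push(65) — stack <73,95,26,65>
step 7: op7 push(96) — stack <73,95,26,65,96>
step 8: op8 push(30) — stack <73,95,26,65,96,30>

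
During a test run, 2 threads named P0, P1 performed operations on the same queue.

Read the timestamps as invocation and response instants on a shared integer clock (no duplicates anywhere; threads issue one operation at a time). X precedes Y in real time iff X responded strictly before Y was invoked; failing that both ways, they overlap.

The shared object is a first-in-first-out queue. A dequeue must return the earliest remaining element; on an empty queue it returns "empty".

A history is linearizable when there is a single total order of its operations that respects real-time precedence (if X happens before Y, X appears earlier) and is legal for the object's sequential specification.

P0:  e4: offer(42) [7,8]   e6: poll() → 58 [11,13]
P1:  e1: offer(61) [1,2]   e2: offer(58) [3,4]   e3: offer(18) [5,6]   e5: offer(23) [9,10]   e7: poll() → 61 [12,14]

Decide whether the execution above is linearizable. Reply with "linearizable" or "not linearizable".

linearizable

a witness: e1, e2, e3, e4, e5, e7, e6
after step 1 (e1 offer(61)): queue <61>
after step 2 (e2 offer(58)): queue <61,58>
after step 3 (e3 offer(18)): queue <61,58,18>
after step 4 (e4 offer(42)): queue <61,58,18,42>
after step 5 (e5 offer(23)): queue <61,58,18,42,23>
after step 6 (e7 poll() → 61): queue <58,18,42,23>
after step 7 (e6 poll() → 58): queue <18,42,23>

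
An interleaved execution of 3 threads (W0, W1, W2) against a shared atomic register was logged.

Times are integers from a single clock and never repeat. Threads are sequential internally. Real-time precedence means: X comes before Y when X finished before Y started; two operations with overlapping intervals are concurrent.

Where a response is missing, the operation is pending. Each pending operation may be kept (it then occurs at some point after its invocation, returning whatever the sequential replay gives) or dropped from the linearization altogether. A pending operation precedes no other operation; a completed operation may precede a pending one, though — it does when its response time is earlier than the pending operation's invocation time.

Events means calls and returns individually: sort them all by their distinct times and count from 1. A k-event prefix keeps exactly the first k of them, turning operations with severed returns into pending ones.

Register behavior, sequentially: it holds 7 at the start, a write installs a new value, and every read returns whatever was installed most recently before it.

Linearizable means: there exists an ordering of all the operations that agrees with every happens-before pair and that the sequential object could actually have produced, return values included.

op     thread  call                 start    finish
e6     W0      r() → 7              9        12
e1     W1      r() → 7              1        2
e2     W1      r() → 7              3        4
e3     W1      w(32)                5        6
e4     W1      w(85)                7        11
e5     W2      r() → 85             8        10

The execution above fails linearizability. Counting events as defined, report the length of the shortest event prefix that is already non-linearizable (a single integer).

12

events 1..11 are still linearizable — one witness is e1, e2, e3, e4, e5:
1. e1 r() → 7, leaving value 7
2. e2 r() → 7, leaving value 7
3. e3 w(32), leaving value 32
4. e4 w(85), leaving value 85
5. e5 r() → 85, leaving value 85
include event 12 — e6 responding at 12 — and every candidate order breaks
e.g. e1, e2, e3, e4, e5, e6: illegal at step 6, since e6 r() → 7 cannot apply there
e.g. e1, e2, e3, e4, e6, e5: illegal at step 5, since e6 r() → 7 cannot apply there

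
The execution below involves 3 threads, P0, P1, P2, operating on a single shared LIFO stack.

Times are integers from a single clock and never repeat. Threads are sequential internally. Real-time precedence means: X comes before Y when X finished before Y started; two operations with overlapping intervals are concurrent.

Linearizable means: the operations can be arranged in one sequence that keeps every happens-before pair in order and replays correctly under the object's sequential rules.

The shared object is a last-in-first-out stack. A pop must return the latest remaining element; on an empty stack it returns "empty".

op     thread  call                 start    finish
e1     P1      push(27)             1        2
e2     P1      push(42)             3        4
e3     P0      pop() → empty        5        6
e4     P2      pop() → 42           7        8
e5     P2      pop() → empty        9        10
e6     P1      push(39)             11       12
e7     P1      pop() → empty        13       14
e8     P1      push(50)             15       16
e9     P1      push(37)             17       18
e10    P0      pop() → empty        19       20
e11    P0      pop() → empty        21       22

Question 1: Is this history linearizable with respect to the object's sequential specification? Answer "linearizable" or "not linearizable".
not linearizable

prefix check: 1..5 passes, 1..6 fails once e3's time-6 response joins
exhaustive check: the 3 completed LIFO stack ops admit one real-time order; illegal
take e1, e2, e3: step 3 already fails, because e3 pop() → empty cannot occur there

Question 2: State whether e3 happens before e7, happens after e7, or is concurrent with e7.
before

e3 spans [5,6], e7 spans [13,14]
resp(e3)=6 < inv(e7)=13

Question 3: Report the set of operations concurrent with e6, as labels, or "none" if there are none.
none

e6 runs from 11 to 12; window-overlapping ops are concurrent
e1 [1,2]: before
e2 [3,4]: before
e3 [5,6]: before
e4 [7,8]: before
e5 [9,10]: before
e7 [13,14]: after
e8 [15,16]: after
e9 [17,18]: after
e10 [19,20]: after
e11 [21,22]: after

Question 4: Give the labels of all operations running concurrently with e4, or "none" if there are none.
none

overlap test against e4 [7,8]: concurrent iff the interval meets 7..8
e1 [1,2]: before
e2 [3,4]: before
e3 [5,6]: before
e5 [9,10]: after
e6 [11,12]: after
e7 [13,14]: after
e8 [15,16]: after
e9 [17,18]: after
e10 [19,20]: after
e11 [21,22]: after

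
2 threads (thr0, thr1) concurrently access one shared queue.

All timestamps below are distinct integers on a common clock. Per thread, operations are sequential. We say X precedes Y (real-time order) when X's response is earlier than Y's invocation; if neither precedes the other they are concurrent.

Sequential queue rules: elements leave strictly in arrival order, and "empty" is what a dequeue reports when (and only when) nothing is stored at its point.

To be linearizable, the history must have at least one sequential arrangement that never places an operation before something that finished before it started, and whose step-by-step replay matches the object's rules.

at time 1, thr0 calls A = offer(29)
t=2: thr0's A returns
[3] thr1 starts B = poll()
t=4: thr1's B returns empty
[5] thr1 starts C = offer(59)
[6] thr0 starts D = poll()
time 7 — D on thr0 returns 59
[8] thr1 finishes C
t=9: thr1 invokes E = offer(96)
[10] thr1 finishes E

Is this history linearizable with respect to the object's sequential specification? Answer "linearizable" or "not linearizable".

cut after 3 events: linearizable; cut after 4 events (B responds, time 4): not linearizable
a single order respects real time; the 2 completed queue operations fail replay along it
for example A, B fails at step 2: B poll() → empty is not legal there

not linearizable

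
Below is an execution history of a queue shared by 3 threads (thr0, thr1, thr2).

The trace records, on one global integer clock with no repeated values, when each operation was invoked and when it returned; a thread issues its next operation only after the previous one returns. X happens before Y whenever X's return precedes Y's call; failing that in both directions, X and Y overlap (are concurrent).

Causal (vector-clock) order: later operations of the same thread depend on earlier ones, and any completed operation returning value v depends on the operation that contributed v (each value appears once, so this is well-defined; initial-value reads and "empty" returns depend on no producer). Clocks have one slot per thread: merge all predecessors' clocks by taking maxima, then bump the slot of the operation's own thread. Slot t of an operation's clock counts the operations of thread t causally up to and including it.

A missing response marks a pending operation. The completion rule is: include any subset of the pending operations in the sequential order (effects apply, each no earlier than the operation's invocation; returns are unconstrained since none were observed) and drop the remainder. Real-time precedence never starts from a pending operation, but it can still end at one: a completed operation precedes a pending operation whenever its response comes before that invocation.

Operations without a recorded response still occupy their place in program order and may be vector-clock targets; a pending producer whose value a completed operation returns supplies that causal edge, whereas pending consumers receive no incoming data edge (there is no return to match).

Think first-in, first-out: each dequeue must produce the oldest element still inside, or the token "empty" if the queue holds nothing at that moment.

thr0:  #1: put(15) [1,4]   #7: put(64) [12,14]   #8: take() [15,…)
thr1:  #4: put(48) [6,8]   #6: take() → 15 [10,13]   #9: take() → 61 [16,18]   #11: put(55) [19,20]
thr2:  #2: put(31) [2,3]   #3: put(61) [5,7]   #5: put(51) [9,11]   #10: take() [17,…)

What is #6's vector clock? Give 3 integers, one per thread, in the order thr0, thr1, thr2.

(1, 2, 0)

VC(#2, invoked at 2): no causal predecessors; +1 on thr2 → (0, 0, 1)
VC(#4, invoked at 6): no causal predecessors; +1 on thr1 → (0, 1, 0)
VC(#1, invoked at 1): no causal predecessors; +1 on thr0 → (1, 0, 0)
from VC(#2)=(0, 0, 1), #3 (invoked 5) maxes components and bumps thr2 → (0, 0, 2)
from VC(#1)=(1, 0, 0), #7 (invoked 12) maxes components and bumps thr0 → (2, 0, 0)
from VC(#3)=(0, 0, 2), #5 (invoked 9) maxes components and bumps thr2 → (0, 0, 3)
from VC(#1)=(1, 0, 0), VC(#4)=(0, 1, 0), #6 (invoked 10) maxes components and bumps thr1 → (1, 2, 0)
from VC(#7)=(2, 0, 0), #8 (invoked 15) maxes components and bumps thr0 → (3, 0, 0)
from VC(#5)=(0, 0, 3), #10 (invoked 17) maxes components and bumps thr2 → (0, 0, 4)
from VC(#3)=(0, 0, 2), VC(#6)=(1, 2, 0), #9 (invoked 16) maxes components and bumps thr1 → (1, 3, 2)
from VC(#9)=(1, 3, 2), #11 (invoked 19) maxes components and bumps thr1 → (1, 4, 2)
target: VC(#6) = (1, 2, 0)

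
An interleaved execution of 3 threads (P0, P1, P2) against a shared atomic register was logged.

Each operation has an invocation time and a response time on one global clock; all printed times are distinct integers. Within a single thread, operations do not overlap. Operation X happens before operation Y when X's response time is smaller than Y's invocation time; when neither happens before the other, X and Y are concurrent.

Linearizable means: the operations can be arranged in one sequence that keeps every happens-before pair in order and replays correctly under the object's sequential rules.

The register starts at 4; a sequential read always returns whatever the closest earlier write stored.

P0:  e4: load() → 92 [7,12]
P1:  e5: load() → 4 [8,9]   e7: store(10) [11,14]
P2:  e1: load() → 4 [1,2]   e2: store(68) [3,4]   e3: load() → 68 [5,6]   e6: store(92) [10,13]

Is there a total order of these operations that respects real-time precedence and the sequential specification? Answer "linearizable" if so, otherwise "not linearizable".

not linearizable

prefix check: 1..8 passes, 1..9 fails once e5's time-9 response joins
the sole real-time-consistent order of 4 completed operations fails the atomic register replay
no completion choice of the 1 pending operation (e4) rescues it — every subset was tried
sample order e1, e2, e3, e5 (pending dropped) stalls at step 4 — e5 load() → 4 has no legal effect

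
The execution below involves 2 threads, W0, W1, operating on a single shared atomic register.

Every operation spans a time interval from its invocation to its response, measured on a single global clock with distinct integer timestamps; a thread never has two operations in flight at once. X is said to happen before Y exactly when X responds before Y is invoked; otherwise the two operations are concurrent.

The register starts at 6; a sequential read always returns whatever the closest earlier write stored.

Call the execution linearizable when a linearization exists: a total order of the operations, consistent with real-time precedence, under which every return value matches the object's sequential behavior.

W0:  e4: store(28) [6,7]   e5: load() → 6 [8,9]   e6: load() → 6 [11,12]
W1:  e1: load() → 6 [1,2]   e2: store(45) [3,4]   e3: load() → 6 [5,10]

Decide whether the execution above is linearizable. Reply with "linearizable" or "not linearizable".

the violation lands at event 9, e5's response at time 9: events 1..8 linearize, events 1..9 do not
the completed operations (4 total) allow one real-time order; the atomic register replay rejects it
no escape via the 1 pending operation (e3): every completion choice fails
one such order, e1, e2, e4, e5 (pending dropped), breaks at step 4 where e5 load() → 6 is illegal

not linearizable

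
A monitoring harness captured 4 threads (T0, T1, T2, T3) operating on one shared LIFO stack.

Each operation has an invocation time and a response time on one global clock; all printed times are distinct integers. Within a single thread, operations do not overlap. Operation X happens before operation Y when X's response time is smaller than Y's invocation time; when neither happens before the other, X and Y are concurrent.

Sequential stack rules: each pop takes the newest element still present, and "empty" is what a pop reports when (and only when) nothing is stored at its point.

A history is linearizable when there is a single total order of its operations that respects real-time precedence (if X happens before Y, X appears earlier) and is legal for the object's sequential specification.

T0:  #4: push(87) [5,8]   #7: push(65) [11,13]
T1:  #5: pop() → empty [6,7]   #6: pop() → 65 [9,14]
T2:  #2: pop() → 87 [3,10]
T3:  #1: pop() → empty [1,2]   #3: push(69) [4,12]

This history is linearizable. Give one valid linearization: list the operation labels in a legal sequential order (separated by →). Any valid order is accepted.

after step 1 (#1 pop() → empty): stack <>
after step 2 (#4 push(87)): stack <87>
after step 3 (#2 pop() → 87): stack <>
after step 4 (#5 pop() → empty): stack <>
after step 5 (#3 push(69)): stack <69>
after step 6 (#7 push(65)): stack <69,65>
after step 7 (#6 pop() → 65): stack <69>

#1 → #4 → #2 → #5 → #3 → #7 → #6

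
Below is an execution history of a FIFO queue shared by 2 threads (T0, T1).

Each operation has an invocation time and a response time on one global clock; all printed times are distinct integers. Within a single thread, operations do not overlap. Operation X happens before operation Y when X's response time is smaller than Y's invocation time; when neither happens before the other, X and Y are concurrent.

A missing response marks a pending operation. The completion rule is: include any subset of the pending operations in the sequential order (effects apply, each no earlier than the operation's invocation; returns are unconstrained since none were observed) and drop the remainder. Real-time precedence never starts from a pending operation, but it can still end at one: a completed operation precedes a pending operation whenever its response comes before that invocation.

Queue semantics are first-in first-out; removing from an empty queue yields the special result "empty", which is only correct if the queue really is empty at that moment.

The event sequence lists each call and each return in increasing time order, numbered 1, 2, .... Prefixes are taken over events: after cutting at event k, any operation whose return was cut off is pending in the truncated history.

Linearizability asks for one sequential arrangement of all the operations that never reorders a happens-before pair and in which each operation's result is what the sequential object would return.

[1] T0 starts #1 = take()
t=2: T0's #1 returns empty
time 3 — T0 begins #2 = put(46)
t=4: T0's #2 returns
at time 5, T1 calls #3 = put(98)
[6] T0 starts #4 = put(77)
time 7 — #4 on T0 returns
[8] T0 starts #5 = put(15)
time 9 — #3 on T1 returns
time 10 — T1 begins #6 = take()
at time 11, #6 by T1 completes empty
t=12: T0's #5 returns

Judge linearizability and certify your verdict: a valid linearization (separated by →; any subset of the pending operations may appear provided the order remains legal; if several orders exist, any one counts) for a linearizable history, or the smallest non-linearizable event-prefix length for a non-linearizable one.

already the first 11 events (up to #6's response at time 11) admit no linearization; the first 10 still do
every one of the 2 real-time-consistent orders over 5 completed FIFO queue ops fails the sequential spec
including or dropping the 1 pending operation (#5) in any combination fails
take #1, #2, #3, #4, #6 (pending dropped): step 5 already fails, because #6 take() → empty cannot occur there
take #1, #2, #4, #3, #6 (pending dropped): step 5 already fails, because #6 take() → empty cannot occur there

not linearizable — minimal violating prefix: 11 events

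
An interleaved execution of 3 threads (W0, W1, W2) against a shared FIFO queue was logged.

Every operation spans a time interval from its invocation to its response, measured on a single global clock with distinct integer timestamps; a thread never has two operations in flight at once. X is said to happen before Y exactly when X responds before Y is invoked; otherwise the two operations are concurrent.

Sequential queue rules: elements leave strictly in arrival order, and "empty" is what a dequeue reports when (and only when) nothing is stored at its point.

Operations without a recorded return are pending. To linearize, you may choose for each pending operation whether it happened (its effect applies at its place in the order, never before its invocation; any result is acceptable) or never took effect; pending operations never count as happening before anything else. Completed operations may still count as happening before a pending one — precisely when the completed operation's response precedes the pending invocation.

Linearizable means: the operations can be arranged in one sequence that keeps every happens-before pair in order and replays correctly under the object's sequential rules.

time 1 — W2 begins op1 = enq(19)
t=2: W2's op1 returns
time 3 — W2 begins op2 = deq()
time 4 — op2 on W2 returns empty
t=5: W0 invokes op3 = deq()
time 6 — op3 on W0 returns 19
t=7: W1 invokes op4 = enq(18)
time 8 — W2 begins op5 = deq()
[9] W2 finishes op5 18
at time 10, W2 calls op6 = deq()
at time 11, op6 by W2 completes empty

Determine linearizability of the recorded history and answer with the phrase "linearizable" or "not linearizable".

events 1..3 are fine; event 4 — the response of op2 at time 4 — makes the prefix non-linearizable
exhaustive check: the 2 completed FIFO queue ops admit one real-time order; illegal
e.g. op1, op2: illegal at step 2, since op2 deq() → empty cannot apply there

not linearizable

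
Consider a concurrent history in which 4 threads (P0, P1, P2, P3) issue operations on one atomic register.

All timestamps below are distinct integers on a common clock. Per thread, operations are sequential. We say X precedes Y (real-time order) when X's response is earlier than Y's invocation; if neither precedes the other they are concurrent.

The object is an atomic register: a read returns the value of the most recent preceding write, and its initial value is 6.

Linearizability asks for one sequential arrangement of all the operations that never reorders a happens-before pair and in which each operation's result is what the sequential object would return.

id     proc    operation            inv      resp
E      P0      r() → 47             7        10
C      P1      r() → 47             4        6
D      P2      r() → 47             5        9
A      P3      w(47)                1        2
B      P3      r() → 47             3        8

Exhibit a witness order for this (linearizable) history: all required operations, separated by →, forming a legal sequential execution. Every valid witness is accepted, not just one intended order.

A → B → C → D → E

1. A w(47), leaving value 47
2. B r() → 47, leaving value 47
3. C r() → 47, leaving value 47
4. D r() → 47, leaving value 47
5. E r() → 47, leaving value 47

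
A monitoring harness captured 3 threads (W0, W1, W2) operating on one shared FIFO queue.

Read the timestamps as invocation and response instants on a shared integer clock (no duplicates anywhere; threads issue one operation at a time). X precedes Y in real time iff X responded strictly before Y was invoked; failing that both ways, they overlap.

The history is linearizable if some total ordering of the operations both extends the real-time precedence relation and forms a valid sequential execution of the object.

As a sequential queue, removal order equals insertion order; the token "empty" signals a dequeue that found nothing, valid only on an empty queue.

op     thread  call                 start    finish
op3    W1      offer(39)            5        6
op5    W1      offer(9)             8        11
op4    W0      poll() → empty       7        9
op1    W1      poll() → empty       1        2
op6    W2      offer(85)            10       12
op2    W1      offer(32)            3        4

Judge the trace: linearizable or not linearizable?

not linearizable

prefix check: 1..8 passes, 1..9 fails once op4's time-9 response joins
exactly one order of the 4 completed ops respects real time; the FIFO queue replay fails
every completion of the 1 pending operation (op5) was checked; none linearizes
take op1, op2, op3, op4 (pending dropped): step 4 already fails, because op4 poll() → empty cannot occur there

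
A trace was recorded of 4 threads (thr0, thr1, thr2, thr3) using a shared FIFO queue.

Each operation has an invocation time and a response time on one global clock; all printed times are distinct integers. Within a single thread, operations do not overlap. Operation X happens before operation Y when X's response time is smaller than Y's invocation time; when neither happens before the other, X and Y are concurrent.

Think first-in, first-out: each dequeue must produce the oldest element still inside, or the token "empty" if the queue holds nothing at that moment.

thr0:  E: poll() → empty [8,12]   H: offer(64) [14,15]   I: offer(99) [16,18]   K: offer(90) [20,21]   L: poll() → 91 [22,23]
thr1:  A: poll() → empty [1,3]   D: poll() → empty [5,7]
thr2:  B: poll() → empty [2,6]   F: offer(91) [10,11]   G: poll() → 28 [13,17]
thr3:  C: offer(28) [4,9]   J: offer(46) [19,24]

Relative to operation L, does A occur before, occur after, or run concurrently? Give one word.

A spans [1,3], L spans [22,23]
resp(A)=3 < inv(L)=22

before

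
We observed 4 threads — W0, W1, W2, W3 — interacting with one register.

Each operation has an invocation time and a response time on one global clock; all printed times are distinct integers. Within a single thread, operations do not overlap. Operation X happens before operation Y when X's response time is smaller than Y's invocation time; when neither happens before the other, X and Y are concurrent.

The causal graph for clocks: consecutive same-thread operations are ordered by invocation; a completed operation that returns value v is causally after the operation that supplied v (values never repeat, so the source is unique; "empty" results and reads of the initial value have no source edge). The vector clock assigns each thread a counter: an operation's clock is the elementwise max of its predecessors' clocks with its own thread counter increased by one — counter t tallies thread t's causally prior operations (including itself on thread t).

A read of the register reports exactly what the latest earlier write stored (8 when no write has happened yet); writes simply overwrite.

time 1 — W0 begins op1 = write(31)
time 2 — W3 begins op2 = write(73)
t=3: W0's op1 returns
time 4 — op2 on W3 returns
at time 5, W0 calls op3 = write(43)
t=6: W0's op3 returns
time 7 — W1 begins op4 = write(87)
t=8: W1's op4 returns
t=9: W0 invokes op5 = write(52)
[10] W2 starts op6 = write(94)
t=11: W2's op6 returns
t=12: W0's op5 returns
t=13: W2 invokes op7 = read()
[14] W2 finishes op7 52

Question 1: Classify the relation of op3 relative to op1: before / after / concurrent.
Answer: after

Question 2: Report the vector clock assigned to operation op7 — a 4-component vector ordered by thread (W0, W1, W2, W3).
Answer: (3, 0, 2, 0)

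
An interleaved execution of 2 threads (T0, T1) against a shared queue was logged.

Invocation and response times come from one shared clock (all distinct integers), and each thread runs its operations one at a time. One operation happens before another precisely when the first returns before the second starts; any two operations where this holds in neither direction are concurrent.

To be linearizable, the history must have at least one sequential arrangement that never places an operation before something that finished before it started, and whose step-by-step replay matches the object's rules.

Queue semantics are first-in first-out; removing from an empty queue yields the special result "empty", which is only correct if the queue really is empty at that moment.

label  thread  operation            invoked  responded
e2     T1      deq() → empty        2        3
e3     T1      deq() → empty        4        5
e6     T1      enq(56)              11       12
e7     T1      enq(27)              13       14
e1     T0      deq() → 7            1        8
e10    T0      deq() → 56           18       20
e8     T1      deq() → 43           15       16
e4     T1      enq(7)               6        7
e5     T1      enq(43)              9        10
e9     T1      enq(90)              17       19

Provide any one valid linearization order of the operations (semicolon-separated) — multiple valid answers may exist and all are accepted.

after step 1 (e2 deq() → empty): queue <>
after step 2 (e3 deq() → empty): queue <>
after step 3 (e4 enq(7)): queue <7>
after step 4 (e1 deq() → 7): queue <>
after step 5 (e5 enq(43)): queue <43>
after step 6 (e6 enq(56)): queue <43,56>
after step 7 (e7 enq(27)): queue <43,56,27>
after step 8 (e8 deq() → 43): queue <56,27>
after step 9 (e9 enq(90)): queue <56,27,90>
after step 10 (e10 deq() → 56): queue <27,90>

e2; e3; e4; e1; e5; e6; e7; e8; e9; e10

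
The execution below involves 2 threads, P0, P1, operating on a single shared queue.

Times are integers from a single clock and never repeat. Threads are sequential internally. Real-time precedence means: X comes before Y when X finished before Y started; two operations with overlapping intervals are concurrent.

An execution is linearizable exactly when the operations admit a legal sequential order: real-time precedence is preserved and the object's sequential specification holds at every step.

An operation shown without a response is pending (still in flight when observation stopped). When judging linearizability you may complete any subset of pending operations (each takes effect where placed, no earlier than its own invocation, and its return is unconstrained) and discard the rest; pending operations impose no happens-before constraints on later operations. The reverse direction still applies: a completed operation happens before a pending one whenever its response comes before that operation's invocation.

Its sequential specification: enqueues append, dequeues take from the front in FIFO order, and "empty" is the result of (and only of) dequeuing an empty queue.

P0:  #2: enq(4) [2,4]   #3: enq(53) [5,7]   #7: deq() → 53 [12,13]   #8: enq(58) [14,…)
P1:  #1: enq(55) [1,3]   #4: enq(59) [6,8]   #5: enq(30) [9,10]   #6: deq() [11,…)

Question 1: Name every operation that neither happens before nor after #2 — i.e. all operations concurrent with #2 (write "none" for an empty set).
#2 runs from 2 to 4; window-overlapping ops are concurrent
#1 [1,3]: concurrent
#3 [5,7]: after
#4 [6,8]: after
#5 [9,10]: after
#6 [11,…): after
#7 [12,13]: after
#8 [14,…): after

#1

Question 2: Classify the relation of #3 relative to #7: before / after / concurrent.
#3 spans [5,7], #7 spans [12,13]
resp(#3)=7 < inv(#7)=12

before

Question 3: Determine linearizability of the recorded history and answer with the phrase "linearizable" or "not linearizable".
prefix check: 1..12 passes, 1..13 fails once #7's time-13 response joins
6 completed operations, 4 real-time-consistent orders — every queue replay fails
completion choices over the 1 pending operation (#6) were checked; none helps
e.g. #1, #2, #3, #4, #5, #7 (pending dropped): illegal at step 6, since #7 deq() → 53 cannot apply there
e.g. #1, #2, #4, #3, #5, #7 (pending dropped): illegal at step 6, since #7 deq() → 53 cannot apply there

not linearizable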